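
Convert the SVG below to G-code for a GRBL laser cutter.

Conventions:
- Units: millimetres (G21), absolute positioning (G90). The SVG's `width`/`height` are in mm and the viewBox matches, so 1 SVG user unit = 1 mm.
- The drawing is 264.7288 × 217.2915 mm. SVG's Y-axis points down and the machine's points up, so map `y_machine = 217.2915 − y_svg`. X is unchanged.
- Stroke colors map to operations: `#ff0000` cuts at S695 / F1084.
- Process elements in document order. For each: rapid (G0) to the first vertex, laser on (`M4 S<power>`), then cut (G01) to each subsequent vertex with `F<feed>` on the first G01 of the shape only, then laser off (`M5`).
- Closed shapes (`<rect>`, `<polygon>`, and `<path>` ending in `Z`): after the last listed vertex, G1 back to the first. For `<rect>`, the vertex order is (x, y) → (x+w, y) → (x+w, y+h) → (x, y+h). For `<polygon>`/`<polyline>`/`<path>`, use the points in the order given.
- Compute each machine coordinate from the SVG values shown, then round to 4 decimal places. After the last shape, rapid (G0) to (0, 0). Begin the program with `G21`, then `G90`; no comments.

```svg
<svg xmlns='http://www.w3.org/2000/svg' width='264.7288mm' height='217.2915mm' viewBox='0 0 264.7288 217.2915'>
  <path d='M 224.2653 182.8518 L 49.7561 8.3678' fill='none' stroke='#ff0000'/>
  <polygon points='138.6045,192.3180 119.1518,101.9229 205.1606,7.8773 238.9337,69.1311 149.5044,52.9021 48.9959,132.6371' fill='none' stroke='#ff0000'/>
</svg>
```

viewBox `0 0 264.7288 217.2915` with mm width/height → 1 unit = 1 mm. Flip: y_m = 217.2915 − y_svg.

**Shape 1** — `<path>` line segment, stroke `#ff0000` → cut (S695, F1084). Machine vertices: (224.2653,34.4397) → (49.7561,208.9237). Open path.

**Shape 2** — `<polygon>` closed polygon, stroke `#ff0000` → cut (S695, F1084). Machine vertices: (138.6045,24.9735) → (119.1518,115.3686) → (205.1606,209.4142) → (238.9337,148.1604) → (149.5044,164.3894) → (48.9959,84.6544) → (138.6045,24.9735). Closed: final G1 returns to the first vertex.

G21
G90
G0 X224.2653 Y34.4397
M4 S695
G01 X49.7561 Y208.9237 F1084
M5
G0 X138.6045 Y24.9735
M4 S695
G01 X119.1518 Y115.3686 F1084
G01 X205.1606 Y209.4142
G01 X238.9337 Y148.1604
G01 X149.5044 Y164.3894
G01 X48.9959 Y84.6544
G01 X138.6045 Y24.9735
M5
G0 X0.0000 Y0.0000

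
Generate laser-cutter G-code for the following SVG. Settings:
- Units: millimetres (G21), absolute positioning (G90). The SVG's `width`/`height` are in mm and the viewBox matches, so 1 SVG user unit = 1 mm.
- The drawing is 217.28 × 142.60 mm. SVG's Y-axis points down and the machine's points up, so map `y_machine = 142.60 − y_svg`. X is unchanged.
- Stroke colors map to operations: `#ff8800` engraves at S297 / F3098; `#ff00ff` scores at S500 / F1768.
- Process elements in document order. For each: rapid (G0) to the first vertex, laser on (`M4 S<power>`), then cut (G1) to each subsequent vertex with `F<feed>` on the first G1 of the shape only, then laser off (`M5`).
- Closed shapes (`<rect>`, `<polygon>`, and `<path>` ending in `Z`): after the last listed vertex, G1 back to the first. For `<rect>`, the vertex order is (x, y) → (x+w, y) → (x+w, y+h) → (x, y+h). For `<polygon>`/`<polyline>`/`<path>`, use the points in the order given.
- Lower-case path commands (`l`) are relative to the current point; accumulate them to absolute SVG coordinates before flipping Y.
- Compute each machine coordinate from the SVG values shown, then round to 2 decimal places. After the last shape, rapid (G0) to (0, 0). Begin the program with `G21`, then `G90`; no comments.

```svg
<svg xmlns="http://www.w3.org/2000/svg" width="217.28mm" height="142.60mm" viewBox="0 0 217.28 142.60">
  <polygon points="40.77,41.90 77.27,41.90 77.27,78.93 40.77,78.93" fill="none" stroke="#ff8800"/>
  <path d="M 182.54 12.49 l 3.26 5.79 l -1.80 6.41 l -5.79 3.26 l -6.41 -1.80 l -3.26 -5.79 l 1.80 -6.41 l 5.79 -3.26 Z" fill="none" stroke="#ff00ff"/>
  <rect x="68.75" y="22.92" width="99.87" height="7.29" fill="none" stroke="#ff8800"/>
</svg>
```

viewBox `0 0 217.28 142.60` with mm width/height → 1 unit = 1 mm. Flip: y_m = 142.60 − y_svg.

**Shape 1** — `<polygon>` rectangle, stroke `#ff8800` → engrave (S297, F3098). Machine vertices: (40.77,100.70) → (77.27,100.70) → (77.27,63.67) → (40.77,63.67) → (40.77,100.70). Closed: final G1 returns to the first vertex.

**Shape 2** — `<path>` regular polygon, stroke `#ff00ff` → score (S500, F1768). Machine vertices: (182.54,130.11) → (185.80,124.32) → (184.00,117.91) → (178.21,114.65) → (171.80,116.45) → (168.54,122.24) → (170.34,128.65) → (176.13,131.91) → (182.54,130.11). Closed: final G1 returns to the first vertex.

**Shape 3** — `<rect>` rectangle, stroke `#ff8800` → engrave (S297, F3098). Machine vertices: (68.75,119.68) → (168.62,119.68) → (168.62,112.39) → (68.75,112.39) → (68.75,119.68). Closed: final G1 returns to the first vertex.

G21
G90
G0 X40.77 Y100.70
M4 S297
G1 X77.27 Y100.70 F3098
G1 X77.27 Y63.67
G1 X40.77 Y63.67
G1 X40.77 Y100.70
M5
G0 X182.54 Y130.11
M4 S500
G1 X185.80 Y124.32 F1768
G1 X184.00 Y117.91
G1 X178.21 Y114.65
G1 X171.80 Y116.45
G1 X168.54 Y122.24
G1 X170.34 Y128.65
G1 X176.13 Y131.91
G1 X182.54 Y130.11
M5
G0 X68.75 Y119.68
M4 S297
G1 X168.62 Y119.68 F3098
G1 X168.62 Y112.39
G1 X68.75 Y112.39
G1 X68.75 Y119.68
M5
G0 X0.00 Y0.00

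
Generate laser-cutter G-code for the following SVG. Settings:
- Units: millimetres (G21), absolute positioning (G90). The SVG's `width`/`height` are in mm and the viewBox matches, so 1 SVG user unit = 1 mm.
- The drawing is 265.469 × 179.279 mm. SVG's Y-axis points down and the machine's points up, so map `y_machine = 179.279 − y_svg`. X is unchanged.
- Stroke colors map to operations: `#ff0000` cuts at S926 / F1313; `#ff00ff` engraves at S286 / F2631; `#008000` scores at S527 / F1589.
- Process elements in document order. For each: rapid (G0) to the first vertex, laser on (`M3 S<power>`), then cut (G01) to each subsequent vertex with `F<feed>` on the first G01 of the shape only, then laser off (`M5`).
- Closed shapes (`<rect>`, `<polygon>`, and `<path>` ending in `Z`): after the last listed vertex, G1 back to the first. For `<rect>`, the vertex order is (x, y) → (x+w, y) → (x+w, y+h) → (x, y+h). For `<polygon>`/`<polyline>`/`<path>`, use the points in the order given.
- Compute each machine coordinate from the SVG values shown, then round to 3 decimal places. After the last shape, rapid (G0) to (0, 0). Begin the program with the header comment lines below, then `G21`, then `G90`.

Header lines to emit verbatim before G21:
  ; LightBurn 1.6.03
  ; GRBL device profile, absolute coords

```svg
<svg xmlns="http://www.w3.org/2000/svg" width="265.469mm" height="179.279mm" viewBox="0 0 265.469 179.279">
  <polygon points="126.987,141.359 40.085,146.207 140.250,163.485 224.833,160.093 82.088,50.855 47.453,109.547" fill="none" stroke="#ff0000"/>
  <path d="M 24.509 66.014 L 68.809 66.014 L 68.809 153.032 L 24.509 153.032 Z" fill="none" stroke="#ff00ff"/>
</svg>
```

; LightBurn 1.6.03
; GRBL device profile, absolute coords
G21
G90
G0 X126.987 Y37.920
M3 S926
G01 X40.085 Y33.072 F1313
G01 X140.250 Y15.794
G01 X224.833 Y19.186
G01 X82.088 Y128.424
G01 X47.453 Y69.732
G01 X126.987 Y37.920
M5
G0 X24.509 Y113.265
M3 S286
G01 X68.809 Y113.265 F2631
G01 X68.809 Y26.247
G01 X24.509 Y26.247
G01 X24.509 Y113.265
M5
G0 X0.000 Y0.000

Since the viewBox matches the mm dimensions, user units are millimetres directly. The only transform is the Y-flip y_m = 179.279 − y_svg.

Shape 1 is a closed polygon drawn with `<polygon>`. Its stroke #ff0000 means cut at S926, F1313. After flipping Y the toolpath is (126.987,37.920) → (40.085,33.072) → (140.250,15.794) → (224.833,19.186) → (82.088,128.424) → (47.453,69.732) → (126.987,37.920), returning to the start.

Shape 2 is a rectangle drawn with `<path>`. Its stroke #ff00ff means engrave at S286, F2631. After flipping Y the toolpath is (24.509,113.265) → (68.809,113.265) → (68.809,26.247) → (24.509,26.247) → (24.509,113.265), returning to the start.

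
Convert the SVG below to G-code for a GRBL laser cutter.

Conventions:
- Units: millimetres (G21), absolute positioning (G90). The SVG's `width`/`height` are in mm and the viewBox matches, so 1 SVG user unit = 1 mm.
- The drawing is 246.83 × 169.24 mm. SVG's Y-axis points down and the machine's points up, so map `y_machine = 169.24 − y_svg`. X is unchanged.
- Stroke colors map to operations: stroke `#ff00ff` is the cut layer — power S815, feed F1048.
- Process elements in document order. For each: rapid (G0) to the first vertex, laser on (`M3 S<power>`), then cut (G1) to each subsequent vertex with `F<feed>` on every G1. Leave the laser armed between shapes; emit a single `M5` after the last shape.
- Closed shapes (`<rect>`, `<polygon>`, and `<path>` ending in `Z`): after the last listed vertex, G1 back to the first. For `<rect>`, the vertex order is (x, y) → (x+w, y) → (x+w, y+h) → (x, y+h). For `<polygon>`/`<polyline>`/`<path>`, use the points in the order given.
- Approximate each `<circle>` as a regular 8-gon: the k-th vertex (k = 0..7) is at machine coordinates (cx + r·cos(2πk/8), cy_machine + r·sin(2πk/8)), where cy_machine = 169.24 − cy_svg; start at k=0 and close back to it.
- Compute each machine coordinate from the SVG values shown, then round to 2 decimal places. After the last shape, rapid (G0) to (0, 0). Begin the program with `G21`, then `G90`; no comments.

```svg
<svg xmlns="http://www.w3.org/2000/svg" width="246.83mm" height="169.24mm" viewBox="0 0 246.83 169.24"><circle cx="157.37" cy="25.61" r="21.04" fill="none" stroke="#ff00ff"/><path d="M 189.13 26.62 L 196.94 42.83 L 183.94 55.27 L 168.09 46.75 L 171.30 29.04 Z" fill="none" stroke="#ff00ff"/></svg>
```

G21
G90
G0 X178.41 Y143.63
M3 S815
G1 X172.25 Y158.51 F1048
G1 X157.37 Y164.67 F1048
G1 X142.49 Y158.51 F1048
G1 X136.33 Y143.63 F1048
G1 X142.49 Y128.75 F1048
G1 X157.37 Y122.59 F1048
G1 X172.25 Y128.75 F1048
G1 X178.41 Y143.63 F1048
G0 X189.13 Y142.62
M3 S815
G1 X196.94 Y126.41 F1048
G1 X183.94 Y113.97 F1048
G1 X168.09 Y122.49 F1048
G1 X171.30 Y140.20 F1048
G1 X189.13 Y142.62 F1048
M5
G0 X0.00 Y0.00

Since the viewBox matches the mm dimensions, user units are millimetres directly. The only transform is the Y-flip y_m = 169.24 − y_svg.

Shape 1 is a circle drawn with `<circle>`. Its stroke #ff00ff means cut at S815, F1048. After flipping Y the toolpath is (178.41,143.63) → (172.25,158.51) → (157.37,164.67) → (142.49,158.51) → (136.33,143.63) → (142.49,128.75) → (157.37,122.59) → (172.25,128.75) → (178.41,143.63), returning to the start.

Shape 2 is a regular polygon drawn with `<path>`. Its stroke #ff00ff means cut at S815, F1048. After flipping Y the toolpath is (189.13,142.62) → (196.94,126.41) → (183.94,113.97) → (168.09,122.49) → (171.30,140.20) → (189.13,142.62), returning to the start.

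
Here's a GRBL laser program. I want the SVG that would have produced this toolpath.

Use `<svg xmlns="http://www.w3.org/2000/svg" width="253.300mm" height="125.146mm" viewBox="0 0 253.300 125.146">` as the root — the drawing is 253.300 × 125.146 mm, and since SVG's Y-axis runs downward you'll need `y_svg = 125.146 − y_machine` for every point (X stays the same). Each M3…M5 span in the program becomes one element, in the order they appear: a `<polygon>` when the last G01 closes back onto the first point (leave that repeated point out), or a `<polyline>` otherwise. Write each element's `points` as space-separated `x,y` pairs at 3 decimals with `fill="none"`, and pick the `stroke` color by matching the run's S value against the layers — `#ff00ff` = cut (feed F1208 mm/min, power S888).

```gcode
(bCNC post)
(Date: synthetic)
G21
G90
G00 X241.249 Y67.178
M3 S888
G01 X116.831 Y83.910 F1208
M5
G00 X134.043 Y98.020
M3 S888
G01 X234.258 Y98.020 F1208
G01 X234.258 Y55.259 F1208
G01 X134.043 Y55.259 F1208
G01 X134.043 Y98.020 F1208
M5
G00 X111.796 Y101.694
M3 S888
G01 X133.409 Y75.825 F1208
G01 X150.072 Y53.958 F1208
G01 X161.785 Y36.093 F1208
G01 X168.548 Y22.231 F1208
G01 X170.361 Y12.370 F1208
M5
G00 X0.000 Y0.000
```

Machine Y-up, SVG Y-down with viewBox height 125.146, so y_svg = 125.146 − y_machine; X carries over. Every run uses S888, so all elements get stroke `#ff00ff` (cut).

Run 1: The run is open, so emit a `<polyline>` with points (Y-flipped): 241.249,57.968 116.831,41.236.

Run 2: The run returns to its start, so emit a `<polygon>` with points (Y-flipped): 134.043,27.126 234.258,27.126 234.258,69.887 134.043,69.887.

Run 3: The run is open, so emit a `<polyline>` with points (Y-flipped): 111.796,23.452 133.409,49.321 150.072,71.188 161.785,89.053 168.548,102.915 170.361,112.776.

<svg xmlns="http://www.w3.org/2000/svg" width="253.300mm" height="125.146mm" viewBox="0 0 253.300 125.146">
  <polyline points="241.249,57.968 116.831,41.236" fill="none" stroke="#ff00ff"/>
  <polygon points="134.043,27.126 234.258,27.126 234.258,69.887 134.043,69.887" fill="none" stroke="#ff00ff"/>
  <polyline points="111.796,23.452 133.409,49.321 150.072,71.188 161.785,89.053 168.548,102.915 170.361,112.776" fill="none" stroke="#ff00ff"/>
</svg>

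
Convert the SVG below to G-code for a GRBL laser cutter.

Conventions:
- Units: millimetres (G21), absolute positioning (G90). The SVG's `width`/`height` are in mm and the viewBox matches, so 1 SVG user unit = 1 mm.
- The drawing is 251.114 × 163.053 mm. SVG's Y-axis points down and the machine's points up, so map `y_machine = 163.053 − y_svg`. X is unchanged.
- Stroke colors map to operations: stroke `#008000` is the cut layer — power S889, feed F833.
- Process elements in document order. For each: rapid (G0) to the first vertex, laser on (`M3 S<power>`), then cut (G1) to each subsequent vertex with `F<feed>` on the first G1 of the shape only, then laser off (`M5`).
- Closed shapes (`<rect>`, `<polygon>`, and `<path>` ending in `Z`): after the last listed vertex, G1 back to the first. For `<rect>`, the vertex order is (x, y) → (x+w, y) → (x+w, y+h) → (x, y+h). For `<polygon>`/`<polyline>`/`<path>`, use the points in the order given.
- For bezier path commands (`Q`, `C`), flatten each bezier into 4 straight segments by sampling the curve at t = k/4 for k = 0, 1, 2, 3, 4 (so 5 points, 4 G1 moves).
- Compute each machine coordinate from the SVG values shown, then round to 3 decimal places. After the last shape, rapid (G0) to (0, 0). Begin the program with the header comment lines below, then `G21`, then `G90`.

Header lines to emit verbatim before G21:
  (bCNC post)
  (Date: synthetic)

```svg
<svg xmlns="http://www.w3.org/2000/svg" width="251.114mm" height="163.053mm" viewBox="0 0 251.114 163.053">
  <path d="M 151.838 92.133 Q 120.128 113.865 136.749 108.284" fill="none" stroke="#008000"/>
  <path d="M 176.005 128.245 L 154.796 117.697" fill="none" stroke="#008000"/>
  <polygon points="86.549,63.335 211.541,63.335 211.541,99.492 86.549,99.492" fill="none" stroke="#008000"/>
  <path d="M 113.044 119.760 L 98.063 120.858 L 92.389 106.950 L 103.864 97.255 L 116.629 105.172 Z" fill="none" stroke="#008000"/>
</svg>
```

Since the viewBox matches the mm dimensions, user units are millimetres directly. The only transform is the Y-flip y_m = 163.053 − y_svg.

Shape 1 is a quadratic bezier drawn with `<path>`. Its stroke #008000 means cut at S889, F833. After flipping Y the toolpath is (151.838,70.920) → (139.004,61.761) → (132.211,56.016) → (131.459,53.686) → (136.749,54.769).

Shape 2 is a line segment drawn with `<path>`. Its stroke #008000 means cut at S889, F833. After flipping Y the toolpath is (176.005,34.808) → (154.796,45.356).

Shape 3 is a rectangle drawn with `<polygon>`. Its stroke #008000 means cut at S889, F833. After flipping Y the toolpath is (86.549,99.718) → (211.541,99.718) → (211.541,63.561) → (86.549,63.561) → (86.549,99.718), returning to the start.

Shape 4 is a regular polygon drawn with `<path>`. Its stroke #008000 means cut at S889, F833. After flipping Y the toolpath is (113.044,43.293) → (98.063,42.195) → (92.389,56.103) → (103.864,65.798) → (116.629,57.881) → (113.044,43.293), returning to the start.

(bCNC post)
(Date: synthetic)
G21
G90
G0 X151.838 Y70.920
M3 S889
G1 X139.004 Y61.761 F833
G1 X132.211 Y56.016
G1 X131.459 Y53.686
G1 X136.749 Y54.769
M5
G0 X176.005 Y34.808
M3 S889
G1 X154.796 Y45.356 F833
M5
G0 X86.549 Y99.718
M3 S889
G1 X211.541 Y99.718 F833
G1 X211.541 Y63.561
G1 X86.549 Y63.561
G1 X86.549 Y99.718
M5
G0 X113.044 Y43.293
M3 S889
G1 X98.063 Y42.195 F833
G1 X92.389 Y56.103
G1 X103.864 Y65.798
G1 X116.629 Y57.881
G1 X113.044 Y43.293
M5
G0 X0.000 Y0.000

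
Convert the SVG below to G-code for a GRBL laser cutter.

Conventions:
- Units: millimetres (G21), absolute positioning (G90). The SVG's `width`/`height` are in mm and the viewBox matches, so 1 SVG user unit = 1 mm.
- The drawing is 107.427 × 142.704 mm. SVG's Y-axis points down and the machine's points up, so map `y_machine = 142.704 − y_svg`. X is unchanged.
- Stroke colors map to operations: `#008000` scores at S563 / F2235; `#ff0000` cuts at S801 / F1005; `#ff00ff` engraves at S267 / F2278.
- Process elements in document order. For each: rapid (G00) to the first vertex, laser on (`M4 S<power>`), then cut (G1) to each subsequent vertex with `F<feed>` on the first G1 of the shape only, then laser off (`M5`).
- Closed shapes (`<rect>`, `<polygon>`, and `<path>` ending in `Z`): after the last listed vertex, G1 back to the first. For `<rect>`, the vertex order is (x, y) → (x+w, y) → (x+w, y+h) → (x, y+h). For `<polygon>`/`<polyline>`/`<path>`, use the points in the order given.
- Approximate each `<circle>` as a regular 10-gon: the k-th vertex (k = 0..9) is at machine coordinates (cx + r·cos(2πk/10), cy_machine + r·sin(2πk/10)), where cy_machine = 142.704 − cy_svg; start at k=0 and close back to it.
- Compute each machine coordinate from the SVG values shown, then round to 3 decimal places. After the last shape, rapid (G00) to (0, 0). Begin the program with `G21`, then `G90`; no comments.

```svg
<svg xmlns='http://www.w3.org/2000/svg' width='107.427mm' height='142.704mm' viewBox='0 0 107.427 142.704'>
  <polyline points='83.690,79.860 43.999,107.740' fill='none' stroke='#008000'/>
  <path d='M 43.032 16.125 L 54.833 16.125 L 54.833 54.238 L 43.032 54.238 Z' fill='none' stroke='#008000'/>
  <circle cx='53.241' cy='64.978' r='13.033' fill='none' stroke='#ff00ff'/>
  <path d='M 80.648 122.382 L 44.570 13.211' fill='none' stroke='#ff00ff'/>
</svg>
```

G21
G90
G00 X83.690 Y62.844
M4 S563
G1 X43.999 Y34.964 F2235
M5
G00 X43.032 Y126.579
M4 S563
G1 X54.833 Y126.579 F2235
G1 X54.833 Y88.466
G1 X43.032 Y88.466
G1 X43.032 Y126.579
M5
G00 X66.274 Y77.726
M4 S267
G1 X63.785 Y85.387 F2278
G1 X57.268 Y90.121
G1 X49.214 Y90.121
G1 X42.697 Y85.387
G1 X40.208 Y77.726
G1 X42.697 Y70.065
G1 X49.214 Y65.331
G1 X57.268 Y65.331
G1 X63.785 Y70.065
G1 X66.274 Y77.726
M5
G00 X80.648 Y20.322
M4 S267
G1 X44.570 Y129.493 F2278
M5
G00 X0.000 Y0.000

Since the viewBox matches the mm dimensions, user units are millimetres directly. The only transform is the Y-flip y_m = 142.704 − y_svg.

Shape 1 is a line segment drawn with `<polyline>`. Its stroke #008000 means score at S563, F2235. After flipping Y the toolpath is (83.690,62.844) → (43.999,34.964).

Shape 2 is a rectangle drawn with `<path>`. Its stroke #008000 means score at S563, F2235. After flipping Y the toolpath is (43.032,126.579) → (54.833,126.579) → (54.833,88.466) → (43.032,88.466) → (43.032,126.579), returning to the start.

Shape 3 is a circle drawn with `<circle>`. Its stroke #ff00ff means engrave at S267, F2278. After flipping Y the toolpath is (66.274,77.726) → (63.785,85.387) → (57.268,90.121) → (49.214,90.121) → (42.697,85.387) → (40.208,77.726) → (42.697,70.065) → (49.214,65.331) → (57.268,65.331) → (63.785,70.065) → (66.274,77.726), returning to the start.

Shape 4 is a line segment drawn with `<path>`. Its stroke #ff00ff means engrave at S267, F2278. After flipping Y the toolpath is (80.648,20.322) → (44.570,129.493).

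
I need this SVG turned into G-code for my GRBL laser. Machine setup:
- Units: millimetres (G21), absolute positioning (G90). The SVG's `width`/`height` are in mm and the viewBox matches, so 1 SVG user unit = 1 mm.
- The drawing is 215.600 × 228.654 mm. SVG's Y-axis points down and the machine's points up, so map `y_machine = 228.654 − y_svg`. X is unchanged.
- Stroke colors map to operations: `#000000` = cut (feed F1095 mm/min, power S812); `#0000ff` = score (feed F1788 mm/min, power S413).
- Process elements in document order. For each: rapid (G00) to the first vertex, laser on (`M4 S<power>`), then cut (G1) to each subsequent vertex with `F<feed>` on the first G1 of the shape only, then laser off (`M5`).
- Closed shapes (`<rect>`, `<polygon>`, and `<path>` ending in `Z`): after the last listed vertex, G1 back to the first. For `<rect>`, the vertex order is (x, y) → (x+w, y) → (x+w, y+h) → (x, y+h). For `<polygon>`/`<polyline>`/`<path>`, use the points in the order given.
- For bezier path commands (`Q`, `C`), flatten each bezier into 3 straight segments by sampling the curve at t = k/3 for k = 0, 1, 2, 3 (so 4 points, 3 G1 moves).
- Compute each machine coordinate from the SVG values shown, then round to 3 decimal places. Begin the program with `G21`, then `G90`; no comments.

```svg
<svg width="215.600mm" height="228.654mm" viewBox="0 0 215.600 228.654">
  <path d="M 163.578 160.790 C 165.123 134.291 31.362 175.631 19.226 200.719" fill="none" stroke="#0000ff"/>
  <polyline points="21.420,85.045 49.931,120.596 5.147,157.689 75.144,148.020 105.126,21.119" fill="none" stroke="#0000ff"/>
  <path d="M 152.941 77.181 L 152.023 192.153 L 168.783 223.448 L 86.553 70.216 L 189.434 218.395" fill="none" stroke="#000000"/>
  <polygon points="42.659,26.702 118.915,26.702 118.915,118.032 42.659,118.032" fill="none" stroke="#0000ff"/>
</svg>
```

G21
G90
G00 X163.578 Y67.864
M4 S413
G1 X129.537 Y74.864 F1788
G1 X62.388 Y55.326
G1 X19.226 Y27.935
M5
G00 X21.420 Y143.609
M4 S413
G1 X49.931 Y108.058 F1788
G1 X5.147 Y70.965
G1 X75.144 Y80.634
G1 X105.126 Y207.535
M5
G00 X152.941 Y151.473
M4 S812
G1 X152.023 Y36.501 F1095
G1 X168.783 Y5.206
G1 X86.553 Y158.438
G1 X189.434 Y10.259
M5
G00 X42.659 Y201.952
M4 S413
G1 X118.915 Y201.952 F1788
G1 X118.915 Y110.622
G1 X42.659 Y110.622
G1 X42.659 Y201.952
M5

1 u = 1 mm; y_m = 228.654 − y.

[1] `<path>` cubic bezier, #0000ff→score S413 F1788: (163.578,67.864) → (129.537,74.864) → (62.388,55.326) → (19.226,27.935)

[2] `<polyline>` open polyline, #0000ff→score S413 F1788: (21.420,143.609) → (49.931,108.058) → (5.147,70.965) → (75.144,80.634) → (105.126,207.535)

[3] `<path>` open polyline, #000000→cut S812 F1095: (152.941,151.473) → (152.023,36.501) → (168.783,5.206) → (86.553,158.438) → (189.434,10.259)

[4] `<polygon>` rectangle, #0000ff→score S413 F1788: (42.659,201.952) → (118.915,201.952) → (118.915,110.622) → (42.659,110.622) → (42.659,201.952) (closed)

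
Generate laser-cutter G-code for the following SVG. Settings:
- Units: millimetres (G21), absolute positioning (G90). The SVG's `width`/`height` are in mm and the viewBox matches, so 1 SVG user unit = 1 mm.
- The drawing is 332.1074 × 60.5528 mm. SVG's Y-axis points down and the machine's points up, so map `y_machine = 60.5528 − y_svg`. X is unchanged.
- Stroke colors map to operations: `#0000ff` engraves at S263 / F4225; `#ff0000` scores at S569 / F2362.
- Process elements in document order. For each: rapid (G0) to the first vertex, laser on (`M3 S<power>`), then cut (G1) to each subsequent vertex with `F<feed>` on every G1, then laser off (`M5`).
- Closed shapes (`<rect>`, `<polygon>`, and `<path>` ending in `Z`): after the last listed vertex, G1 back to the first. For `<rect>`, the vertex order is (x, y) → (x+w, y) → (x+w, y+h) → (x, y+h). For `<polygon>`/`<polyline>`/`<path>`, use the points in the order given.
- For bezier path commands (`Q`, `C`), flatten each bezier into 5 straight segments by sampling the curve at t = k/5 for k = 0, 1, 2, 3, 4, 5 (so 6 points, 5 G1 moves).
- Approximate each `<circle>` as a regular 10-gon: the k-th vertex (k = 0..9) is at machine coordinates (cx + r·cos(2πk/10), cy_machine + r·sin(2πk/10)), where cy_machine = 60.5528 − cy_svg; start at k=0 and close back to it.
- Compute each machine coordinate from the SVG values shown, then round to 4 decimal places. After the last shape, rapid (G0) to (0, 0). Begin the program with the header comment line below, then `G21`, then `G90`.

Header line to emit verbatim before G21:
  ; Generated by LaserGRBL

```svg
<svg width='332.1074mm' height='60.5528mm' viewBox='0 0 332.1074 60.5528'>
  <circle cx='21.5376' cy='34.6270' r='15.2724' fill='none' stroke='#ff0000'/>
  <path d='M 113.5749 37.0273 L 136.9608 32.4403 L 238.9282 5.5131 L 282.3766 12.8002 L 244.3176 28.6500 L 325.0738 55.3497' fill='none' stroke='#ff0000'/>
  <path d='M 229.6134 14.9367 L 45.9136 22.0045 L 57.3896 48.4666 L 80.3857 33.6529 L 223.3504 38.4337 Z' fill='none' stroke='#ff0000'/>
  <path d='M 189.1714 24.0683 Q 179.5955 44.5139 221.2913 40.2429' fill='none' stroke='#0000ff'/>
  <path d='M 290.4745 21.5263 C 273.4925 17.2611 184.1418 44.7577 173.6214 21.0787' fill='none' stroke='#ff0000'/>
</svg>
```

; Generated by LaserGRBL
G21
G90
G0 X36.8100 Y25.9258
M3 S569
G1 X33.8932 Y34.9027 F2362
G1 X26.2570 Y40.4507 F2362
G1 X16.8182 Y40.4507 F2362
G1 X9.1820 Y34.9027 F2362
G1 X6.2652 Y25.9258 F2362
G1 X9.1820 Y16.9489 F2362
G1 X16.8182 Y11.4009 F2362
G1 X26.2570 Y11.4009 F2362
G1 X33.8932 Y16.9489 F2362
G1 X36.8100 Y25.9258 F2362
M5
G0 X113.5749 Y23.5255
M3 S569
G1 X136.9608 Y28.1125 F2362
G1 X238.9282 Y55.0397 F2362
G1 X282.3766 Y47.7526 F2362
G1 X244.3176 Y31.9028 F2362
G1 X325.0738 Y5.2031 F2362
M5
G0 X229.6134 Y45.6161
M3 S569
G1 X45.9136 Y38.5483 F2362
G1 X57.3896 Y12.0862 F2362
G1 X80.3857 Y26.8999 F2362
G1 X223.3504 Y22.1191 F2362
G1 X229.6134 Y45.6161 F2362
M5
G0 X189.1714 Y36.4845
M3 S263
G1 X187.3919 Y29.2949 F4225
G1 X189.7142 Y24.0827 F4225
G1 X196.1381 Y20.8478 F4225
G1 X206.6638 Y19.5902 F4225
G1 X221.2913 Y20.3099 F4225
M5
G0 X290.4745 Y39.0265
M3 S569
G1 X272.8106 Y38.4377 F2362
G1 X245.0359 Y34.2071 F2362
G1 X214.4077 Y30.3156 F2362
G1 X188.1837 Y30.7443 F2362
G1 X173.6214 Y39.4741 F2362
M5
G0 X0.0000 Y0.0000

Since the viewBox matches the mm dimensions, user units are millimetres directly. The only transform is the Y-flip y_m = 60.5528 − y_svg.

Shape 1 is a circle drawn with `<circle>`. Its stroke #ff0000 means score at S569, F2362. After flipping Y the toolpath is (36.8100,25.9258) → (33.8932,34.9027) → (26.2570,40.4507) → (16.8182,40.4507) → (9.1820,34.9027) → (6.2652,25.9258) → (9.1820,16.9489) → (16.8182,11.4009) → (26.2570,11.4009) → (33.8932,16.9489) → (36.8100,25.9258), returning to the start.

Shape 2 is a open polyline drawn with `<path>`. Its stroke #ff0000 means score at S569, F2362. After flipping Y the toolpath is (113.5749,23.5255) → (136.9608,28.1125) → (238.9282,55.0397) → (282.3766,47.7526) → (244.3176,31.9028) → (325.0738,5.2031).

Shape 3 is a closed polygon drawn with `<path>`. Its stroke #ff0000 means score at S569, F2362. After flipping Y the toolpath is (229.6134,45.6161) → (45.9136,38.5483) → (57.3896,12.0862) → (80.3857,26.8999) → (223.3504,22.1191) → (229.6134,45.6161), returning to the start.

Shape 4 is a quadratic bezier drawn with `<path>`. Its stroke #0000ff means engrave at S263, F4225. After flipping Y the toolpath is (189.1714,36.4845) → (187.3919,29.2949) → (189.7142,24.0827) → (196.1381,20.8478) → (206.6638,19.5902) → (221.2913,20.3099).

Shape 5 is a cubic bezier drawn with `<path>`. Its stroke #ff0000 means score at S569, F2362. After flipping Y the toolpath is (290.4745,39.0265) → (272.8106,38.4377) → (245.0359,34.2071) → (214.4077,30.3156) → (188.1837,30.7443) → (173.6214,39.4741).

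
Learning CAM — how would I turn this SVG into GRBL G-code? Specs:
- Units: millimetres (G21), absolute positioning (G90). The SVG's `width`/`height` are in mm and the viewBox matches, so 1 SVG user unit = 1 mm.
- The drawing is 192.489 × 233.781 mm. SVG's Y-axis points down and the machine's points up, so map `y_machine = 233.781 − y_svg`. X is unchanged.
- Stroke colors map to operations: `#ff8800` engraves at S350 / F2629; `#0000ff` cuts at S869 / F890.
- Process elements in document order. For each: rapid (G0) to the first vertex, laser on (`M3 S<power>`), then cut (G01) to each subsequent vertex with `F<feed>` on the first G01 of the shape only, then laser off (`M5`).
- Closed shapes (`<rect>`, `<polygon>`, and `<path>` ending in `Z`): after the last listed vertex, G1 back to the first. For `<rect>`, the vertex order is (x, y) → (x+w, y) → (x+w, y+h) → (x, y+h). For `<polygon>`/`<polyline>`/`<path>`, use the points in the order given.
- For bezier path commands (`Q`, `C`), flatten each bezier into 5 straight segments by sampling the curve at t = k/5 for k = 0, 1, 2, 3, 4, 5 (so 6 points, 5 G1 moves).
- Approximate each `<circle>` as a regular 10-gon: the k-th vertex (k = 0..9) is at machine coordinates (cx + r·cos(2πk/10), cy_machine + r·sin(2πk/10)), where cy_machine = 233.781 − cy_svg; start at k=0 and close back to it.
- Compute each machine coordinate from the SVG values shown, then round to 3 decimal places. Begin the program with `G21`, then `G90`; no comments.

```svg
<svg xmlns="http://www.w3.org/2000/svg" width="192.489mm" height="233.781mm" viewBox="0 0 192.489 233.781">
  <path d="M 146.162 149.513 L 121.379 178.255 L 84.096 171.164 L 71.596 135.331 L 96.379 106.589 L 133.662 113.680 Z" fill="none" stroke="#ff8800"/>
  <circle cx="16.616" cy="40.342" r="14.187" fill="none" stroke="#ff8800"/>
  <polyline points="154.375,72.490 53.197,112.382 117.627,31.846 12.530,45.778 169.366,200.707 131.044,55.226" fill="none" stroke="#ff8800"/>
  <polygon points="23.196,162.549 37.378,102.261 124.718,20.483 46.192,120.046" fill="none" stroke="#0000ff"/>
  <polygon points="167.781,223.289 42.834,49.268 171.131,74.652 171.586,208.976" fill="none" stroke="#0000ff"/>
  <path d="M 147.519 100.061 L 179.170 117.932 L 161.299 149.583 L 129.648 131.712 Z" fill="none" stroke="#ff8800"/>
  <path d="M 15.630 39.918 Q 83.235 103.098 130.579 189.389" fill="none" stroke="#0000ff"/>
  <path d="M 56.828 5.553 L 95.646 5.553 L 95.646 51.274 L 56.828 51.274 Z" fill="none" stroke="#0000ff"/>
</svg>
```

G21
G90
G0 X146.162 Y84.268
M3 S350
G01 X121.379 Y55.526 F2629
G01 X84.096 Y62.617
G01 X71.596 Y98.450
G01 X96.379 Y127.192
G01 X133.662 Y120.101
G01 X146.162 Y84.268
M5
G0 X30.803 Y193.439
M3 S350
G01 X28.094 Y201.778 F2629
G01 X21.000 Y206.932
G01 X12.232 Y206.932
G01 X5.138 Y201.778
G01 X2.429 Y193.439
G01 X5.138 Y185.100
G01 X12.232 Y179.946
G01 X21.000 Y179.946
G01 X28.094 Y185.100
G01 X30.803 Y193.439
M5
G0 X154.375 Y161.291
M3 S350
G01 X53.197 Y121.399 F2629
G01 X117.627 Y201.935
G01 X12.530 Y188.003
G01 X169.366 Y33.074
G01 X131.044 Y178.555
M5
G0 X23.196 Y71.232
M3 S869
G01 X37.378 Y131.520 F890
G01 X124.718 Y213.298
G01 X46.192 Y113.735
G01 X23.196 Y71.232
M5
G0 X167.781 Y10.492
M3 S869
G01 X42.834 Y184.513 F890
G01 X171.131 Y159.129
G01 X171.586 Y24.805
G01 X167.781 Y10.492
M5
G0 X147.519 Y133.720
M3 S350
G01 X179.170 Y115.849 F2629
G01 X161.299 Y84.198
G01 X129.648 Y102.069
G01 X147.519 Y133.720
M5
G0 X15.630 Y193.863
M3 S869
G01 X41.862 Y167.667 F890
G01 X66.472 Y139.621
G01 X89.462 Y109.727
G01 X110.831 Y77.984
G01 X130.579 Y44.392
M5
G0 X56.828 Y228.228
M3 S869
G01 X95.646 Y228.228 F890
G01 X95.646 Y182.507
G01 X56.828 Y182.507
G01 X56.828 Y228.228
M5

Since the viewBox matches the mm dimensions, user units are millimetres directly. The only transform is the Y-flip y_m = 233.781 − y_svg.

Shape 1 is a regular polygon drawn with `<path>`. Its stroke #ff8800 means engrave at S350, F2629. After flipping Y the toolpath is (146.162,84.268) → (121.379,55.526) → (84.096,62.617) → (71.596,98.450) → (96.379,127.192) → (133.662,120.101) → (146.162,84.268), returning to the start.

Shape 2 is a circle drawn with `<circle>`. Its stroke #ff8800 means engrave at S350, F2629. After flipping Y the toolpath is (30.803,193.439) → (28.094,201.778) → (21.000,206.932) → (12.232,206.932) → (5.138,201.778) → (2.429,193.439) → (5.138,185.100) → (12.232,179.946) → (21.000,179.946) → (28.094,185.100) → (30.803,193.439), returning to the start.

Shape 3 is a open polyline drawn with `<polyline>`. Its stroke #ff8800 means engrave at S350, F2629. After flipping Y the toolpath is (154.375,161.291) → (53.197,121.399) → (117.627,201.935) → (12.530,188.003) → (169.366,33.074) → (131.044,178.555).

Shape 4 is a closed polygon drawn with `<polygon>`. Its stroke #0000ff means cut at S869, F890. After flipping Y the toolpath is (23.196,71.232) → (37.378,131.520) → (124.718,213.298) → (46.192,113.735) → (23.196,71.232), returning to the start.

Shape 5 is a closed polygon drawn with `<polygon>`. Its stroke #0000ff means cut at S869, F890. After flipping Y the toolpath is (167.781,10.492) → (42.834,184.513) → (171.131,159.129) → (171.586,24.805) → (167.781,10.492), returning to the start.

Shape 6 is a regular polygon drawn with `<path>`. Its stroke #ff8800 means engrave at S350, F2629. After flipping Y the toolpath is (147.519,133.720) → (179.170,115.849) → (161.299,84.198) → (129.648,102.069) → (147.519,133.720), returning to the start.

Shape 7 is a quadratic bezier drawn with `<path>`. Its stroke #0000ff means cut at S869, F890. After flipping Y the toolpath is (15.630,193.863) → (41.862,167.667) → (66.472,139.621) → (89.462,109.727) → (110.831,77.984) → (130.579,44.392).

Shape 8 is a rectangle drawn with `<path>`. Its stroke #0000ff means cut at S869, F890. After flipping Y the toolpath is (56.828,228.228) → (95.646,228.228) → (95.646,182.507) → (56.828,182.507) → (56.828,228.228), returning to the start.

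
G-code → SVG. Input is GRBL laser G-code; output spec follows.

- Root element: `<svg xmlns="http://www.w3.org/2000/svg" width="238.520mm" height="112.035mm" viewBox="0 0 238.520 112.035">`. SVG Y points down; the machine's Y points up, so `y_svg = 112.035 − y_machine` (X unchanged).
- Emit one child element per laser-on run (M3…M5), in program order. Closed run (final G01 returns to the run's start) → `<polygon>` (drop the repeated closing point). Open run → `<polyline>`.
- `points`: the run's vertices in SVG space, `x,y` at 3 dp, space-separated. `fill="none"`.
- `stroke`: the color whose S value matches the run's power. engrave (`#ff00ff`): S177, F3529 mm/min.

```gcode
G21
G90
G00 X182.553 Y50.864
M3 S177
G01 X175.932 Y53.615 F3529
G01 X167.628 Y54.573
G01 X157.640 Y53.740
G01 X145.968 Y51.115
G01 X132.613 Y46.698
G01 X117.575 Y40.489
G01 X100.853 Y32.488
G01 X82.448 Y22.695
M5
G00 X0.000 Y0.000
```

<svg xmlns="http://www.w3.org/2000/svg" width="238.520mm" height="112.035mm" viewBox="0 0 238.520 112.035">
  <polyline points="182.553,61.171 175.932,58.420 167.628,57.462 157.640,58.295 145.968,60.920 132.613,65.337 117.575,71.546 100.853,79.547 82.448,89.340" fill="none" stroke="#ff00ff"/>
</svg>

Machine Y-up, SVG Y-down with viewBox height 112.035, so y_svg = 112.035 − y_machine; X carries over. Every run uses S177, so all elements get stroke `#ff00ff` (engrave).

Run 1: The run is open, so emit a `<polyline>` with points (Y-flipped): 182.553,61.171 175.932,58.420 167.628,57.462 157.640,58.295 145.968,60.920 132.613,65.337 117.575,71.546 100.853,79.547 82.448,89.340.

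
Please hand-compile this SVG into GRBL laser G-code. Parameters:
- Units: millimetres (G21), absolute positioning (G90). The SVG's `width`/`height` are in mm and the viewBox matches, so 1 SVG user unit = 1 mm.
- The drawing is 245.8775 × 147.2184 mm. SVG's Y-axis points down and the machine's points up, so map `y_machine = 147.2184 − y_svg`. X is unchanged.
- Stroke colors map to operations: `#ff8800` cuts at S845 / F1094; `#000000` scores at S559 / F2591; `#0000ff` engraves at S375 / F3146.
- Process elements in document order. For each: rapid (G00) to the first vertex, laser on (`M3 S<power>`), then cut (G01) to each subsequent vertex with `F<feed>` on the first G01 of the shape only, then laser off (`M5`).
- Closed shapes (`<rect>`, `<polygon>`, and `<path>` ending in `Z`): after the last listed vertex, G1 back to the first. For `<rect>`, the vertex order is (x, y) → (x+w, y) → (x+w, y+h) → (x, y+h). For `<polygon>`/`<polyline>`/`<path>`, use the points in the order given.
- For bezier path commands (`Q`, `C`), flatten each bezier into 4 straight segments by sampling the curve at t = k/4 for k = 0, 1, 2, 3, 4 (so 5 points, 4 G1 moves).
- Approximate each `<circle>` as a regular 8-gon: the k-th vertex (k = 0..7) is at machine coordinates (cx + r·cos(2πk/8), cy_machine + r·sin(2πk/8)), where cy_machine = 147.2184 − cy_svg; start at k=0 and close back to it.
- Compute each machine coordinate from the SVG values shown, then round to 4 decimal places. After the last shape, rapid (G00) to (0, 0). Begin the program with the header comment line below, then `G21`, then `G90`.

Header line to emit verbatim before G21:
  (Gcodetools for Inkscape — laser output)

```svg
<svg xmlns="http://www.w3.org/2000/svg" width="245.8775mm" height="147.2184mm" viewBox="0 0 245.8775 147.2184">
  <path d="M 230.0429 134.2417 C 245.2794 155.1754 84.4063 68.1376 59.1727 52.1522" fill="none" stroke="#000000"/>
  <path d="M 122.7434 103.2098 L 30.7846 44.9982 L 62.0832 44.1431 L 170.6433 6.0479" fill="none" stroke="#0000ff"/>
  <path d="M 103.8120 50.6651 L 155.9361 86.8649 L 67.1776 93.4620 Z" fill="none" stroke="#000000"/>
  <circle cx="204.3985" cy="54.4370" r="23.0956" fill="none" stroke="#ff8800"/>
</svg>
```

1 u = 1 mm; y_m = 147.2184 − y.

[1] `<path>` cubic bezier, #000000→score S559 F2591: (230.0429,12.9767) → (213.3208,14.7238) → (159.7841,40.1768) → (98.6592,72.5521) → (59.1727,95.0662)

[2] `<path>` open polyline, #0000ff→engrave S375 F3146: (122.7434,44.0086) → (30.7846,102.2202) → (62.0832,103.0753) → (170.6433,141.1705)

[3] `<path>` closed polygon, #000000→score S559 F2591: (103.8120,96.5533) → (155.9361,60.3535) → (67.1776,53.7564) → (103.8120,96.5533) (closed)

[4] `<circle>` circle, #ff8800→cut S845 F1094: (227.4941,92.7814) → (220.7296,109.1125) → (204.3985,115.8770) → (188.0674,109.1125) → (181.3029,92.7814) → (188.0674,76.4503) → (204.3985,69.6858) → (220.7296,76.4503) → (227.4941,92.7814) (closed)

(Gcodetools for Inkscape — laser output)
G21
G90
G00 X230.0429 Y12.9767
M3 S559
G01 X213.3208 Y14.7238 F2591
G01 X159.7841 Y40.1768
G01 X98.6592 Y72.5521
G01 X59.1727 Y95.0662
M5
G00 X122.7434 Y44.0086
M3 S375
G01 X30.7846 Y102.2202 F3146
G01 X62.0832 Y103.0753
G01 X170.6433 Y141.1705
M5
G00 X103.8120 Y96.5533
M3 S559
G01 X155.9361 Y60.3535 F2591
G01 X67.1776 Y53.7564
G01 X103.8120 Y96.5533
M5
G00 X227.4941 Y92.7814
M3 S845
G01 X220.7296 Y109.1125 F1094
G01 X204.3985 Y115.8770
G01 X188.0674 Y109.1125
G01 X181.3029 Y92.7814
G01 X188.0674 Y76.4503
G01 X204.3985 Y69.6858
G01 X220.7296 Y76.4503
G01 X227.4941 Y92.7814
M5
G00 X0.0000 Y0.0000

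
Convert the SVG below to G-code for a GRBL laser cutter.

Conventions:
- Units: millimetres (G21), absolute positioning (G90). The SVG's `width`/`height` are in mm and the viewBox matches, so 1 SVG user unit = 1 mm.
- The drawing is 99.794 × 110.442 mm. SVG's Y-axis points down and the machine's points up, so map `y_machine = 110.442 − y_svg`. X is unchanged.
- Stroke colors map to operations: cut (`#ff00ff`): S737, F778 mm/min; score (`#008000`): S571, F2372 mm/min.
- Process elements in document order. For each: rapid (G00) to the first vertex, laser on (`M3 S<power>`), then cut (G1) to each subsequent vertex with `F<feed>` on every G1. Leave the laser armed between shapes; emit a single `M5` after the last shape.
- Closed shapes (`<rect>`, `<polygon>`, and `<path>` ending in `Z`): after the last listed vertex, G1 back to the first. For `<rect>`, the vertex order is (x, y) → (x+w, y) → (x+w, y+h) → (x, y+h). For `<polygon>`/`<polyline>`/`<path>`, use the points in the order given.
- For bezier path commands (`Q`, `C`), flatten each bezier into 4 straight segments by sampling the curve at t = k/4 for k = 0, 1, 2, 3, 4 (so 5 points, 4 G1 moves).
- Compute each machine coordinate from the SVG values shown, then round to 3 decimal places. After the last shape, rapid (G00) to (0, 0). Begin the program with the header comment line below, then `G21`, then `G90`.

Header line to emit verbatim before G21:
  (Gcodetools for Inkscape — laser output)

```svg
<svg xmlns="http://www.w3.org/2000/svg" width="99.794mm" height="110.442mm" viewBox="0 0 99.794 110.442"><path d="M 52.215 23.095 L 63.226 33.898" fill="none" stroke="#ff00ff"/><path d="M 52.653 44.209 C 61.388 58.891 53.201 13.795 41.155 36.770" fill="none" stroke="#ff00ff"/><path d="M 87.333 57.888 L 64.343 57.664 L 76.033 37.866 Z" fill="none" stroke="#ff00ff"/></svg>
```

(Gcodetools for Inkscape — laser output)
G21
G90
G00 X52.215 Y87.347
M3 S737
G1 X63.226 Y76.544 F778
G00 X52.653 Y66.233
M3 S737
G1 X56.235 Y64.432 F778
G1 X54.697 Y73.062 F778
G1 X49.262 Y80.138 F778
G1 X41.155 Y73.672 F778
G00 X87.333 Y52.554
M3 S737
G1 X64.343 Y52.778 F778
G1 X76.033 Y72.576 F778
G1 X87.333 Y52.554 F778
M5
G00 X0.000 Y0.000

Since the viewBox matches the mm dimensions, user units are millimetres directly. The only transform is the Y-flip y_m = 110.442 − y_svg.

Shape 1 is a line segment drawn with `<path>`. Its stroke #ff00ff means cut at S737, F778. After flipping Y the toolpath is (52.215,87.347) → (63.226,76.544).

Shape 2 is a cubic bezier drawn with `<path>`. Its stroke #ff00ff means cut at S737, F778. After flipping Y the toolpath is (52.653,66.233) → (56.235,64.432) → (54.697,73.062) → (49.262,80.138) → (41.155,73.672).

Shape 3 is a regular polygon drawn with `<path>`. Its stroke #ff00ff means cut at S737, F778. After flipping Y the toolpath is (87.333,52.554) → (64.343,52.778) → (76.033,72.576) → (87.333,52.554), returning to the start.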